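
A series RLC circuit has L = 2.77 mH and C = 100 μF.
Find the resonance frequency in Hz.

Step 1 — Resonance condition Im(Z)=0 gives ω₀ = 1/√(LC).
Step 2 — ω₀ = 1/√(0.00277·0.0001) = 1900 rad/s.
Step 3 — f₀ = ω₀/(2π) = 302.4 Hz.

f₀ = 302.4 Hz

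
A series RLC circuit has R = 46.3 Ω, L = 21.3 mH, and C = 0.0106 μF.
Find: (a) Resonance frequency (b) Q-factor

Step 1 — Resonance condition Im(Z)=0 gives ω₀ = 1/√(LC).
Step 2 — ω₀ = 1/√(0.0213·1.06e-08) = 6.655e+04 rad/s.
Step 3 — f₀ = ω₀/(2π) = 1.059e+04 Hz.
Step 4 — Series Q: Q = ω₀L/R = 6.655e+04·0.0213/46.3 = 30.62.

(a) f₀ = 1.059e+04 Hz  (b) Q = 30.62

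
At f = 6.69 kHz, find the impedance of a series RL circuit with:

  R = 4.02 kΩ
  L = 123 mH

Step 1 — Angular frequency: ω = 2π·f = 2π·6690 = 4.203e+04 rad/s.
Step 2 — Component impedances:
  R: Z = R = 4020 Ω
  L: Z = jωL = j·4.203e+04·0.123 = 0 + j5170 Ω
Step 3 — Series combination: Z_total = R + L = 4020 + j5170 Ω = 6549∠52.1° Ω.

Z = 4020 + j5170 Ω = 6549∠52.1° Ω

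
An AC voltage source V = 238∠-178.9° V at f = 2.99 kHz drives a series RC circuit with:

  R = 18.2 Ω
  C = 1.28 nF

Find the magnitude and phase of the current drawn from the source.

Step 1 — Angular frequency: ω = 2π·f = 2π·2990 = 1.879e+04 rad/s.
Step 2 — Component impedances:
  R: Z = R = 18.2 Ω
  C: Z = 1/(jωC) = -j/(ω·C) = 0 - j4.159e+04 Ω
Step 3 — Series combination: Z_total = R + C = 18.2 - j4.159e+04 Ω = 4.159e+04∠-90.0° Ω.
Step 4 — Source phasor: V = 238∠-178.9° V = -238 - j4.569 V.
Step 5 — Ohm's law: I = V / Z_total = (-238 - j4.569) / (18.2 - j4.159e+04) = 0.0001074 - j0.005722 A.
Step 6 — Convert to polar: |I| = 0.005723 A, ∠I = -88.9°.

I = 0.005723∠-88.9° A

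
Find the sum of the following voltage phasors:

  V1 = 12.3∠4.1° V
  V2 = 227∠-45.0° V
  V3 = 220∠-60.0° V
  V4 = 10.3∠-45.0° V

Step 1 — Convert each phasor to rectangular form:
  V1 = 12.3·(cos(4.1°) + j·sin(4.1°)) = 12.27 + j0.8794 V
  V2 = 227·(cos(-45.0°) + j·sin(-45.0°)) = 160.5 - j160.5 V
  V3 = 220·(cos(-60.0°) + j·sin(-60.0°)) = 110 - j190.5 V
  V4 = 10.3·(cos(-45.0°) + j·sin(-45.0°)) = 7.283 - j7.283 V
Step 2 — Sum components: V_total = 290.1 - j357.4 V.
Step 3 — Convert to polar: |V_total| = 460.3 V, ∠V_total = -50.9°.

V_total = 460.3∠-50.9° V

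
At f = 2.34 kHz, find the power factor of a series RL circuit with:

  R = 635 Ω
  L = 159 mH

Step 1 — Angular frequency: ω = 2π·f = 2π·2340 = 1.47e+04 rad/s.
Step 2 — Component impedances:
  R: Z = R = 635 Ω
  L: Z = jωL = j·1.47e+04·0.159 = 0 + j2338 Ω
Step 3 — Series combination: Z_total = R + L = 635 + j2338 Ω = 2422∠74.8° Ω.
Step 4 — Power factor: PF = cos(φ) = Re(Z)/|Z| = 635/2422.4 = 0.2621.
Step 5 — Type: Im(Z) = 2338 ⇒ lagging (phase φ = 74.8°).

PF = 0.2621 (lagging, φ = 74.8°)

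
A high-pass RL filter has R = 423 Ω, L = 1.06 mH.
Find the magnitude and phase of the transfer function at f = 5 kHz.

Step 1 — Angular frequency: ω = 2π·5000 = 3.142e+04 rad/s.
Step 2 — Transfer function: H(jω) = jωL/(R + jωL).
Step 3 — Numerator jωL = j·33.3; denominator R + jωL = 423 + j33.3.
Step 4 — H = 0.00616 + j0.07824.
Step 5 — Magnitude: |H| = 0.07848 (-22.1 dB); phase: φ = 85.5°.

|H| = 0.07848 (-22.1 dB), φ = 85.5°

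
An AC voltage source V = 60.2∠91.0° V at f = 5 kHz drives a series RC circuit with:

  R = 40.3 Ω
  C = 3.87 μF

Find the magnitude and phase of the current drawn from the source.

Step 1 — Angular frequency: ω = 2π·f = 2π·5000 = 3.142e+04 rad/s.
Step 2 — Component impedances:
  R: Z = R = 40.3 Ω
  C: Z = 1/(jωC) = -j/(ω·C) = 0 - j8.225 Ω
Step 3 — Series combination: Z_total = R + C = 40.3 - j8.225 Ω = 41.13∠-11.5° Ω.
Step 4 — Source phasor: V = 60.2∠91.0° V = -1.051 + j60.19 V.
Step 5 — Ohm's law: I = V / Z_total = (-1.051 + j60.19) / (40.3 - j8.225) = -0.3177 + j1.429 A.
Step 6 — Convert to polar: |I| = 1.464 A, ∠I = 102.5°.

I = 1.464∠102.5° A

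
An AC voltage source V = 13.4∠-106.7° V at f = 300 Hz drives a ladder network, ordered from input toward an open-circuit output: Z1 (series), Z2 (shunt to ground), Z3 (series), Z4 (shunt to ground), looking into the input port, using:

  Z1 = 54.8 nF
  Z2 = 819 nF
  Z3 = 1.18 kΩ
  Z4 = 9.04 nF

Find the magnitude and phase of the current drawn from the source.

Step 1 — Angular frequency: ω = 2π·f = 2π·300 = 1885 rad/s.
Step 2 — Component impedances:
  Z1: Z = 1/(jωC) = -j/(ω·C) = 0 - j9681 Ω
  Z2: Z = 1/(jωC) = -j/(ω·C) = 0 - j647.8 Ω
  Z3: Z = R = 1180 Ω
  Z4: Z = 1/(jωC) = -j/(ω·C) = 0 - j5.869e+04 Ω
Step 3 — Ladder network (open output): work backward from the far end, alternating series and parallel combinations. Z_in = 0.1406 - j1.032e+04 Ω = 1.032e+04∠-90.0° Ω.
Step 4 — Source phasor: V = 13.4∠-106.7° V = -3.851 - j12.83 V.
Step 5 — Ohm's law: I = V / Z_total = (-3.851 - j12.83) / (0.1406 - j1.032e+04) = 0.001243 - j0.0003731 A.
Step 6 — Convert to polar: |I| = 0.001298 A, ∠I = -16.7°.

I = 0.001298∠-16.7° A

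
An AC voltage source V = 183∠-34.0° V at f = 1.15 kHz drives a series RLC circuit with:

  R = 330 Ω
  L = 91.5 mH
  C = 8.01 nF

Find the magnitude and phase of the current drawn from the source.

Step 1 — Angular frequency: ω = 2π·f = 2π·1150 = 7226 rad/s.
Step 2 — Component impedances:
  R: Z = R = 330 Ω
  L: Z = jωL = j·7226·0.0915 = 0 + j661.1 Ω
  C: Z = 1/(jωC) = -j/(ω·C) = 0 - j1.728e+04 Ω
Step 3 — Series combination: Z_total = R + L + C = 330 - j1.662e+04 Ω = 1.662e+04∠-88.9° Ω.
Step 4 — Source phasor: V = 183∠-34.0° V = 151.7 - j102.3 V.
Step 5 — Ohm's law: I = V / Z_total = (151.7 - j102.3) / (330 - j1.662e+04) = 0.006337 + j0.009004 A.
Step 6 — Convert to polar: |I| = 0.01101 A, ∠I = 54.9°.

I = 0.01101∠54.9° A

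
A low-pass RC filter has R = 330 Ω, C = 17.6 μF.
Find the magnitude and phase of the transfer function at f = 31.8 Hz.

Step 1 — Angular frequency: ω = 2π·31.8 = 199.8 rad/s.
Step 2 — Transfer function: H(jω) = 1/(1 + jωRC).
Step 3 — Denominator: 1 + jωRC = 1 + j·199.8·330·1.76e-05 = 1 + j1.16.
Step 4 — H = 0.4261 - j0.4945.
Step 5 — Magnitude: |H| = 0.6528 (-3.7 dB); phase: φ = -49.2°.

|H| = 0.6528 (-3.7 dB), φ = -49.2°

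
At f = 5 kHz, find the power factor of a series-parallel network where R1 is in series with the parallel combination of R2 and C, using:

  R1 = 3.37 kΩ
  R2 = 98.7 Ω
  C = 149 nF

Step 1 — Angular frequency: ω = 2π·f = 2π·5000 = 3.142e+04 rad/s.
Step 2 — Component impedances:
  R1: Z = R = 3370 Ω
  R2: Z = R = 98.7 Ω
  C: Z = 1/(jωC) = -j/(ω·C) = 0 - j213.6 Ω
Step 3 — Parallel branch: R2 || C = 1/(1/R2 + 1/C) = 81.34 - j37.58 Ω.
Step 4 — Series with R1: Z_total = R1 + (R2 || C) = 3451 - j37.58 Ω = 3452∠-0.6° Ω.
Step 5 — Power factor: PF = cos(φ) = Re(Z)/|Z| = 3451.3/3451.5 = 0.9999.
Step 6 — Type: Im(Z) = -37.58 ⇒ leading (phase φ = -0.6°).

PF = 0.9999 (leading, φ = -0.6°)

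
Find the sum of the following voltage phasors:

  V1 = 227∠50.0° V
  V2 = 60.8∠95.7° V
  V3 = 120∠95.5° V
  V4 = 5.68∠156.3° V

Step 1 — Convert each phasor to rectangular form:
  V1 = 227·(cos(50.0°) + j·sin(50.0°)) = 145.9 + j173.9 V
  V2 = 60.8·(cos(95.7°) + j·sin(95.7°)) = -6.039 + j60.5 V
  V3 = 120·(cos(95.5°) + j·sin(95.5°)) = -11.5 + j119.4 V
  V4 = 5.68·(cos(156.3°) + j·sin(156.3°)) = -5.201 + j2.283 V
Step 2 — Sum components: V_total = 123.2 + j356.1 V.
Step 3 — Convert to polar: |V_total| = 376.8 V, ∠V_total = 70.9°.

V_total = 376.8∠70.9° V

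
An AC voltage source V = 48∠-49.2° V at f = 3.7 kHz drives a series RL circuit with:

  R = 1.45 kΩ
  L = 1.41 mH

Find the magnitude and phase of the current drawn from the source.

Step 1 — Angular frequency: ω = 2π·f = 2π·3700 = 2.325e+04 rad/s.
Step 2 — Component impedances:
  R: Z = R = 1450 Ω
  L: Z = jωL = j·2.325e+04·0.00141 = 0 + j32.78 Ω
Step 3 — Series combination: Z_total = R + L = 1450 + j32.78 Ω = 1450∠1.3° Ω.
Step 4 — Source phasor: V = 48∠-49.2° V = 31.36 - j36.34 V.
Step 5 — Ohm's law: I = V / Z_total = (31.36 - j36.34) / (1450 + j32.78) = 0.02105 - j0.02554 A.
Step 6 — Convert to polar: |I| = 0.03309 A, ∠I = -50.5°.

I = 0.03309∠-50.5° A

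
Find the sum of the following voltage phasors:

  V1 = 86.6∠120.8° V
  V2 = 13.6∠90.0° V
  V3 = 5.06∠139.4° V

Step 1 — Convert each phasor to rectangular form:
  V1 = 86.6·(cos(120.8°) + j·sin(120.8°)) = -44.34 + j74.39 V
  V2 = 13.6·(cos(90.0°) + j·sin(90.0°)) = 0 + j13.6 V
  V3 = 5.06·(cos(139.4°) + j·sin(139.4°)) = -3.842 + j3.293 V
Step 2 — Sum components: V_total = -48.18 + j91.28 V.
Step 3 — Convert to polar: |V_total| = 103.2 V, ∠V_total = 117.8°.

V_total = 103.2∠117.8° V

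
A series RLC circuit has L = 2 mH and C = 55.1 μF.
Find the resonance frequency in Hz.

Step 1 — Resonance condition Im(Z)=0 gives ω₀ = 1/√(LC).
Step 2 — ω₀ = 1/√(0.002·5.51e-05) = 3012 rad/s.
Step 3 — f₀ = ω₀/(2π) = 479.4 Hz.

f₀ = 479.4 Hz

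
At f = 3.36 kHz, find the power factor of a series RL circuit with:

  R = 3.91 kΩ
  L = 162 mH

Step 1 — Angular frequency: ω = 2π·f = 2π·3360 = 2.111e+04 rad/s.
Step 2 — Component impedances:
  R: Z = R = 3910 Ω
  L: Z = jωL = j·2.111e+04·0.162 = 0 + j3420 Ω
Step 3 — Series combination: Z_total = R + L = 3910 + j3420 Ω = 5195∠41.2° Ω.
Step 4 — Power factor: PF = cos(φ) = Re(Z)/|Z| = 3910/5194.7 = 0.7527.
Step 5 — Type: Im(Z) = 3420 ⇒ lagging (phase φ = 41.2°).

PF = 0.7527 (lagging, φ = 41.2°)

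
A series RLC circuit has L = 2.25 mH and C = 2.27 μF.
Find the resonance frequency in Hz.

Step 1 — Resonance condition Im(Z)=0 gives ω₀ = 1/√(LC).
Step 2 — ω₀ = 1/√(0.00225·2.27e-06) = 1.399e+04 rad/s.
Step 3 — f₀ = ω₀/(2π) = 2227 Hz.

f₀ = 2227 Hz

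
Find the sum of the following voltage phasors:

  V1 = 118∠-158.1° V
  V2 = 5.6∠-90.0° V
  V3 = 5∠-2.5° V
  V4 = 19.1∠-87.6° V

Step 1 — Convert each phasor to rectangular form:
  V1 = 118·(cos(-158.1°) + j·sin(-158.1°)) = -109.5 - j44.01 V
  V2 = 5.6·(cos(-90.0°) + j·sin(-90.0°)) = 0 - j5.6 V
  V3 = 5·(cos(-2.5°) + j·sin(-2.5°)) = 4.995 - j0.2181 V
  V4 = 19.1·(cos(-87.6°) + j·sin(-87.6°)) = 0.7998 - j19.08 V
Step 2 — Sum components: V_total = -103.7 - j68.91 V.
Step 3 — Convert to polar: |V_total| = 124.5 V, ∠V_total = -146.4°.

V_total = 124.5∠-146.4° V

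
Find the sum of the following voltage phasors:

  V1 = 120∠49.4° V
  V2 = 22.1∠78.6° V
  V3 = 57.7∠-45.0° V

Step 1 — Convert each phasor to rectangular form:
  V1 = 120·(cos(49.4°) + j·sin(49.4°)) = 78.09 + j91.11 V
  V2 = 22.1·(cos(78.6°) + j·sin(78.6°)) = 4.368 + j21.66 V
  V3 = 57.7·(cos(-45.0°) + j·sin(-45.0°)) = 40.8 - j40.8 V
Step 2 — Sum components: V_total = 123.3 + j71.98 V.
Step 3 — Convert to polar: |V_total| = 142.7 V, ∠V_total = 30.3°.

V_total = 142.7∠30.3° V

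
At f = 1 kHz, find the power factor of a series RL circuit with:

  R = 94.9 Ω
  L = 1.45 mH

Step 1 — Angular frequency: ω = 2π·f = 2π·1000 = 6283 rad/s.
Step 2 — Component impedances:
  R: Z = R = 94.9 Ω
  L: Z = jωL = j·6283·0.00145 = 0 + j9.111 Ω
Step 3 — Series combination: Z_total = R + L = 94.9 + j9.111 Ω = 95.34∠5.5° Ω.
Step 4 — Power factor: PF = cos(φ) = Re(Z)/|Z| = 94.9/95.34 = 0.9954.
Step 5 — Type: Im(Z) = 9.111 ⇒ lagging (phase φ = 5.5°).

PF = 0.9954 (lagging, φ = 5.5°)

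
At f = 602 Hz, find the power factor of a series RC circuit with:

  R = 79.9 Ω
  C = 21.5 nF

Step 1 — Angular frequency: ω = 2π·f = 2π·602 = 3782 rad/s.
Step 2 — Component impedances:
  R: Z = R = 79.9 Ω
  C: Z = 1/(jωC) = -j/(ω·C) = 0 - j1.23e+04 Ω
Step 3 — Series combination: Z_total = R + C = 79.9 - j1.23e+04 Ω = 1.23e+04∠-89.6° Ω.
Step 4 — Power factor: PF = cos(φ) = Re(Z)/|Z| = 79.9/12297 = 0.006498.
Step 5 — Type: Im(Z) = -1.23e+04 ⇒ leading (phase φ = -89.6°).

PF = 0.006498 (leading, φ = -89.6°)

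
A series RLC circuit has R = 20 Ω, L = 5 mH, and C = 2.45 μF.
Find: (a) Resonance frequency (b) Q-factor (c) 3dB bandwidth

Step 1 — Resonance condition Im(Z)=0 gives ω₀ = 1/√(LC).
Step 2 — ω₀ = 1/√(0.005·2.45e-06) = 9035 rad/s.
Step 3 — f₀ = ω₀/(2π) = 1438 Hz.
Step 4 — Series Q: Q = ω₀L/R = 9035·0.005/20 = 2.259.
Step 5 — 3dB bandwidth: Δω = ω₀/Q = 4000 rad/s; BW = Δω/(2π) = 636.6 Hz.

(a) f₀ = 1438 Hz  (b) Q = 2.259  (c) BW = 636.6 Hz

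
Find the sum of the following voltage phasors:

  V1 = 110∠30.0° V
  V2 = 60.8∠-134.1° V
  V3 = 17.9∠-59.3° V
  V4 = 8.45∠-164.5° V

Step 1 — Convert each phasor to rectangular form:
  V1 = 110·(cos(30.0°) + j·sin(30.0°)) = 95.26 + j55 V
  V2 = 60.8·(cos(-134.1°) + j·sin(-134.1°)) = -42.31 - j43.66 V
  V3 = 17.9·(cos(-59.3°) + j·sin(-59.3°)) = 9.139 - j15.39 V
  V4 = 8.45·(cos(-164.5°) + j·sin(-164.5°)) = -8.143 - j2.258 V
Step 2 — Sum components: V_total = 53.95 - j6.312 V.
Step 3 — Convert to polar: |V_total| = 54.32 V, ∠V_total = -6.7°.

V_total = 54.32∠-6.7° V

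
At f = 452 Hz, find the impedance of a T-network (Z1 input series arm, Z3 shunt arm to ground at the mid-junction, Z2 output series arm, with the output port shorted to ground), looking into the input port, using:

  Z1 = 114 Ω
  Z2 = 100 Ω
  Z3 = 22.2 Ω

Step 1 — Angular frequency: ω = 2π·f = 2π·452 = 2840 rad/s.
Step 2 — Component impedances:
  Z1: Z = R = 114 Ω
  Z2: Z = R = 100 Ω
  Z3: Z = R = 22.2 Ω
Step 3 — With the output port shorted to ground, the output series arm Z2 runs from the junction to ground; the shunt arm Z3 also runs from the junction to ground. They appear in parallel: Z3 || Z2 = 18.17 Ω.
Step 4 — Series with input arm Z1: Z_in = Z1 + (Z3 || Z2) = 132.2 Ω = 132.2∠0.0° Ω.

Z = 132.2 Ω = 132.2∠0.0° Ω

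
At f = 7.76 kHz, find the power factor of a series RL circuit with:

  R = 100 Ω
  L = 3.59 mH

Step 1 — Angular frequency: ω = 2π·f = 2π·7760 = 4.876e+04 rad/s.
Step 2 — Component impedances:
  R: Z = R = 100 Ω
  L: Z = jωL = j·4.876e+04·0.00359 = 0 + j175 Ω
Step 3 — Series combination: Z_total = R + L = 100 + j175 Ω = 201.6∠60.3° Ω.
Step 4 — Power factor: PF = cos(φ) = Re(Z)/|Z| = 100/201.59 = 0.4961.
Step 5 — Type: Im(Z) = 175 ⇒ lagging (phase φ = 60.3°).

PF = 0.4961 (lagging, φ = 60.3°)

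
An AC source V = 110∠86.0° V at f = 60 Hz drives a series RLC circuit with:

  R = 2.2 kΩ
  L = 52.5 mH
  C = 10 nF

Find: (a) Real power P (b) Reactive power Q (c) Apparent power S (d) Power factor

Step 1 — Angular frequency: ω = 2π·f = 2π·60 = 377 rad/s.
Step 2 — Component impedances:
  R: Z = R = 2200 Ω
  L: Z = jωL = j·377·0.0525 = 0 + j19.79 Ω
  C: Z = 1/(jωC) = -j/(ω·C) = 0 - j2.653e+05 Ω
Step 3 — Series combination: Z_total = R + L + C = 2200 - j2.652e+05 Ω = 2.652e+05∠-89.5° Ω.
Step 4 — Source phasor: V = 110∠86.0° V = 7.673 + j109.7 V.
Step 5 — Current: I = V / Z = -0.0004134 + j3.236e-05 A = 0.0004147∠175.5° A.
Step 6 — Complex power: S = V·I* = 0.0003784 - j0.04562 VA.
Step 7 — Real power: P = Re(S) = 0.0003784 W.
Step 8 — Reactive power: Q = Im(S) = -0.04562 VAR.
Step 9 — Apparent power: |S| = 0.04562 VA.
Step 10 — Power factor: PF = P/|S| = 0.008294 (leading).

(a) P = 0.0003784 W  (b) Q = -0.04562 VAR  (c) S = 0.04562 VA  (d) PF = 0.008294 (leading)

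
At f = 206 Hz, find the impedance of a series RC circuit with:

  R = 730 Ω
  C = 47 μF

Step 1 — Angular frequency: ω = 2π·f = 2π·206 = 1294 rad/s.
Step 2 — Component impedances:
  R: Z = R = 730 Ω
  C: Z = 1/(jωC) = -j/(ω·C) = 0 - j16.44 Ω
Step 3 — Series combination: Z_total = R + C = 730 - j16.44 Ω = 730.2∠-1.3° Ω.

Z = 730 - j16.44 Ω = 730.2∠-1.3° Ω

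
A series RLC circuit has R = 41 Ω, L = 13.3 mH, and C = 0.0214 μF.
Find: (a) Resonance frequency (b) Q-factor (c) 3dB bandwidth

Step 1 — Resonance condition Im(Z)=0 gives ω₀ = 1/√(LC).
Step 2 — ω₀ = 1/√(0.0133·2.14e-08) = 5.927e+04 rad/s.
Step 3 — f₀ = ω₀/(2π) = 9434 Hz.
Step 4 — Series Q: Q = ω₀L/R = 5.927e+04·0.0133/41 = 19.23.
Step 5 — 3dB bandwidth: Δω = ω₀/Q = 3083 rad/s; BW = Δω/(2π) = 490.6 Hz.

(a) f₀ = 9434 Hz  (b) Q = 19.23  (c) BW = 490.6 Hz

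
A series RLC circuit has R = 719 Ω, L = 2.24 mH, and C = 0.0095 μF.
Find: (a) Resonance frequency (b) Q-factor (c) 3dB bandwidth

Step 1 — Resonance condition Im(Z)=0 gives ω₀ = 1/√(LC).
Step 2 — ω₀ = 1/√(0.00224·9.5e-09) = 2.168e+05 rad/s.
Step 3 — f₀ = ω₀/(2π) = 3.45e+04 Hz.
Step 4 — Series Q: Q = ω₀L/R = 2.168e+05·0.00224/719 = 0.6754.
Step 5 — 3dB bandwidth: Δω = ω₀/Q = 3.21e+05 rad/s; BW = Δω/(2π) = 5.109e+04 Hz.

(a) f₀ = 3.45e+04 Hz  (b) Q = 0.6754  (c) BW = 5.109e+04 Hz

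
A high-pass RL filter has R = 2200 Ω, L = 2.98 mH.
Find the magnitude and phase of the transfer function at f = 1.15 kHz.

Step 1 — Angular frequency: ω = 2π·1150 = 7226 rad/s.
Step 2 — Transfer function: H(jω) = jωL/(R + jωL).
Step 3 — Numerator jωL = j·21.53; denominator R + jωL = 2200 + j21.53.
Step 4 — H = 9.579e-05 + j0.009787.
Step 5 — Magnitude: |H| = 0.009787 (-40.2 dB); phase: φ = 89.4°.

|H| = 0.009787 (-40.2 dB), φ = 89.4°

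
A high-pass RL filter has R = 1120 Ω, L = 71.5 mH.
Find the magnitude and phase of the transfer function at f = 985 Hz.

Step 1 — Angular frequency: ω = 2π·985 = 6189 rad/s.
Step 2 — Transfer function: H(jω) = jωL/(R + jωL).
Step 3 — Numerator jωL = j·442.5; denominator R + jωL = 1120 + j442.5.
Step 4 — H = 0.135 + j0.3417.
Step 5 — Magnitude: |H| = 0.3675 (-8.7 dB); phase: φ = 68.4°.

|H| = 0.3675 (-8.7 dB), φ = 68.4°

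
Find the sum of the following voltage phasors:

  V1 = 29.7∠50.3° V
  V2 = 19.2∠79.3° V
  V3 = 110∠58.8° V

Step 1 — Convert each phasor to rectangular form:
  V1 = 29.7·(cos(50.3°) + j·sin(50.3°)) = 18.97 + j22.85 V
  V2 = 19.2·(cos(79.3°) + j·sin(79.3°)) = 3.565 + j18.87 V
  V3 = 110·(cos(58.8°) + j·sin(58.8°)) = 56.98 + j94.09 V
Step 2 — Sum components: V_total = 79.52 + j135.8 V.
Step 3 — Convert to polar: |V_total| = 157.4 V, ∠V_total = 59.6°.

V_total = 157.4∠59.6° V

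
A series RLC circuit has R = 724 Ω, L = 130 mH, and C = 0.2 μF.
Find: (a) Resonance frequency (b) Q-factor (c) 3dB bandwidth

Step 1 — Resonance: ω₀ = 1/√(LC) = 1/√(0.13·2e-07) = 6202 rad/s.
Step 2 — f₀ = ω₀/(2π) = 987 Hz.
Step 3 — Series Q: Q = ω₀L/R = 6202·0.13/724 = 1.114.
Step 4 — Bandwidth: Δω = ω₀/Q = 5569 rad/s; BW = Δω/(2π) = 886.4 Hz.

(a) f₀ = 987 Hz  (b) Q = 1.114  (c) BW = 886.4 Hz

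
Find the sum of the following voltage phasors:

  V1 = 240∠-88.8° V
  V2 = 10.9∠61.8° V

Step 1 — Convert each phasor to rectangular form:
  V1 = 240·(cos(-88.8°) + j·sin(-88.8°)) = 5.026 - j239.9 V
  V2 = 10.9·(cos(61.8°) + j·sin(61.8°)) = 5.151 + j9.606 V
Step 2 — Sum components: V_total = 10.18 - j230.3 V.
Step 3 — Convert to polar: |V_total| = 230.6 V, ∠V_total = -87.5°.

V_total = 230.6∠-87.5° V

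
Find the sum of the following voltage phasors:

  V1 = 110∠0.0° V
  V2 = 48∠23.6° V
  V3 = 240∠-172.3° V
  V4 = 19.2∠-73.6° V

Step 1 — Convert each phasor to rectangular form:
  V1 = 110·(cos(0.0°) + j·sin(0.0°)) = 110 V
  V2 = 48·(cos(23.6°) + j·sin(23.6°)) = 43.99 + j19.22 V
  V3 = 240·(cos(-172.3°) + j·sin(-172.3°)) = -237.8 - j32.16 V
  V4 = 19.2·(cos(-73.6°) + j·sin(-73.6°)) = 5.421 - j18.42 V
Step 2 — Sum components: V_total = -78.43 - j31.36 V.
Step 3 — Convert to polar: |V_total| = 84.47 V, ∠V_total = -158.2°.

V_total = 84.47∠-158.2° V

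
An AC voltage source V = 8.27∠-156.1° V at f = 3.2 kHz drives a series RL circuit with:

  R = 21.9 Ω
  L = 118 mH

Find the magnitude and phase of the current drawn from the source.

Step 1 — Angular frequency: ω = 2π·f = 2π·3200 = 2.011e+04 rad/s.
Step 2 — Component impedances:
  R: Z = R = 21.9 Ω
  L: Z = jωL = j·2.011e+04·0.118 = 0 + j2373 Ω
Step 3 — Series combination: Z_total = R + L = 21.9 + j2373 Ω = 2373∠89.5° Ω.
Step 4 — Source phasor: V = 8.27∠-156.1° V = -7.561 - j3.351 V.
Step 5 — Ohm's law: I = V / Z_total = (-7.561 - j3.351) / (21.9 + j2373) = -0.001442 + j0.003174 A.
Step 6 — Convert to polar: |I| = 0.003486 A, ∠I = 114.4°.

I = 0.003486∠114.4° A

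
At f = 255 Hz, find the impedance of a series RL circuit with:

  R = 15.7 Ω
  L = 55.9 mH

Step 1 — Angular frequency: ω = 2π·f = 2π·255 = 1602 rad/s.
Step 2 — Component impedances:
  R: Z = R = 15.7 Ω
  L: Z = jωL = j·1602·0.0559 = 0 + j89.56 Ω
Step 3 — Series combination: Z_total = R + L = 15.7 + j89.56 Ω = 90.93∠80.1° Ω.

Z = 15.7 + j89.56 Ω = 90.93∠80.1° Ω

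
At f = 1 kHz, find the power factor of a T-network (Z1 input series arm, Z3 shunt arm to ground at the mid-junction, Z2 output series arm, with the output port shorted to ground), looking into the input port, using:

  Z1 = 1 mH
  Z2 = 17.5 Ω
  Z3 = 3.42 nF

Step 1 — Angular frequency: ω = 2π·f = 2π·1000 = 6283 rad/s.
Step 2 — Component impedances:
  Z1: Z = jωL = j·6283·0.001 = 0 + j6.283 Ω
  Z2: Z = R = 17.5 Ω
  Z3: Z = 1/(jωC) = -j/(ω·C) = 0 - j4.654e+04 Ω
Step 3 — With the output port shorted to ground, the output series arm Z2 runs from the junction to ground; the shunt arm Z3 also runs from the junction to ground. They appear in parallel: Z3 || Z2 = 17.5 - j0.006581 Ω.
Step 4 — Series with input arm Z1: Z_in = Z1 + (Z3 || Z2) = 17.5 + j6.277 Ω = 18.59∠19.7° Ω.
Step 5 — Power factor: PF = cos(φ) = Re(Z)/|Z| = 17.5/18.592 = 0.9413.
Step 6 — Type: Im(Z) = 6.277 ⇒ lagging (phase φ = 19.7°).

PF = 0.9413 (lagging, φ = 19.7°)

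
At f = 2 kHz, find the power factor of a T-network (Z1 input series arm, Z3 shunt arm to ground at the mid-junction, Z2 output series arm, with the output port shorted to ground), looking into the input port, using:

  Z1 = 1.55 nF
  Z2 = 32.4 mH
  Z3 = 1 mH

Step 1 — Angular frequency: ω = 2π·f = 2π·2000 = 1.257e+04 rad/s.
Step 2 — Component impedances:
  Z1: Z = 1/(jωC) = -j/(ω·C) = 0 - j5.134e+04 Ω
  Z2: Z = jωL = j·1.257e+04·0.0324 = 0 + j407.2 Ω
  Z3: Z = jωL = j·1.257e+04·0.001 = 0 + j12.57 Ω
Step 3 — With the output port shorted to ground, the output series arm Z2 runs from the junction to ground; the shunt arm Z3 also runs from the junction to ground. They appear in parallel: Z3 || Z2 = 0 + j12.19 Ω.
Step 4 — Series with input arm Z1: Z_in = Z1 + (Z3 || Z2) = 0 - j5.133e+04 Ω = 5.133e+04∠-90.0° Ω.
Step 5 — Power factor: PF = cos(φ) = Re(Z)/|Z| = 0/5.133e+04 = 0.
Step 6 — Type: Im(Z) = -5.133e+04 ⇒ leading (phase φ = -90.0°).

PF = 0 (leading, φ = -90.0°)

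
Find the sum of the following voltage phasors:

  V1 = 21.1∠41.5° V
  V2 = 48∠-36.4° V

Step 1 — Convert each phasor to rectangular form:
  V1 = 21.1·(cos(41.5°) + j·sin(41.5°)) = 15.8 + j13.98 V
  V2 = 48·(cos(-36.4°) + j·sin(-36.4°)) = 38.63 - j28.48 V
Step 2 — Sum components: V_total = 54.44 - j14.5 V.
Step 3 — Convert to polar: |V_total| = 56.34 V, ∠V_total = -14.9°.

V_total = 56.34∠-14.9° V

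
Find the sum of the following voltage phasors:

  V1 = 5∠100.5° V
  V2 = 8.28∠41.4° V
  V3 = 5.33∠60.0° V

Step 1 — Convert each phasor to rectangular form:
  V1 = 5·(cos(100.5°) + j·sin(100.5°)) = -0.9112 + j4.916 V
  V2 = 8.28·(cos(41.4°) + j·sin(41.4°)) = 6.211 + j5.476 V
  V3 = 5.33·(cos(60.0°) + j·sin(60.0°)) = 2.665 + j4.616 V
Step 2 — Sum components: V_total = 7.965 + j15.01 V.
Step 3 — Convert to polar: |V_total| = 16.99 V, ∠V_total = 62.0°.

V_total = 16.99∠62.0° V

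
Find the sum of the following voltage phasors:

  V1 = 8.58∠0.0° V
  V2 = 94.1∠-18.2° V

Step 1 — Convert each phasor to rectangular form:
  V1 = 8.58·(cos(0.0°) + j·sin(0.0°)) = 8.58 V
  V2 = 94.1·(cos(-18.2°) + j·sin(-18.2°)) = 89.39 - j29.39 V
Step 2 — Sum components: V_total = 97.97 - j29.39 V.
Step 3 — Convert to polar: |V_total| = 102.3 V, ∠V_total = -16.7°.

V_total = 102.3∠-16.7° V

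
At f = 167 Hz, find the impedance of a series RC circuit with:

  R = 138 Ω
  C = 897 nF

Step 1 — Angular frequency: ω = 2π·f = 2π·167 = 1049 rad/s.
Step 2 — Component impedances:
  R: Z = R = 138 Ω
  C: Z = 1/(jωC) = -j/(ω·C) = 0 - j1062 Ω
Step 3 — Series combination: Z_total = R + C = 138 - j1062 Ω = 1071∠-82.6° Ω.

Z = 138 - j1062 Ω = 1071∠-82.6° Ω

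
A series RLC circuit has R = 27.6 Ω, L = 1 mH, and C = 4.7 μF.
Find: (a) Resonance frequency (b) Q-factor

Step 1 — Resonance condition Im(Z)=0 gives ω₀ = 1/√(LC).
Step 2 — ω₀ = 1/√(0.001·4.7e-06) = 1.459e+04 rad/s.
Step 3 — f₀ = ω₀/(2π) = 2322 Hz.
Step 4 — Series Q: Q = ω₀L/R = 1.459e+04·0.001/27.6 = 0.5285.

(a) f₀ = 2322 Hz  (b) Q = 0.5285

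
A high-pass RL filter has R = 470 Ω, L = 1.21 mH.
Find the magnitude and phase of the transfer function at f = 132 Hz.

Step 1 — Angular frequency: ω = 2π·132 = 829.4 rad/s.
Step 2 — Transfer function: H(jω) = jωL/(R + jωL).
Step 3 — Numerator jωL = j·1.004; denominator R + jωL = 470 + j1.004.
Step 4 — H = 4.559e-06 + j0.002135.
Step 5 — Magnitude: |H| = 0.002135 (-53.4 dB); phase: φ = 89.9°.

|H| = 0.002135 (-53.4 dB), φ = 89.9°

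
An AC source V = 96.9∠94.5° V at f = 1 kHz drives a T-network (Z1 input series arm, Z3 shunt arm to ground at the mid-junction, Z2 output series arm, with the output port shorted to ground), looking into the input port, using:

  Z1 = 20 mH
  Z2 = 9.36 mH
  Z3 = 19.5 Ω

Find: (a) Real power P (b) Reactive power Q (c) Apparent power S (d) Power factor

Step 1 — Angular frequency: ω = 2π·f = 2π·1000 = 6283 rad/s.
Step 2 — Component impedances:
  Z1: Z = jωL = j·6283·0.02 = 0 + j125.7 Ω
  Z2: Z = jωL = j·6283·0.00936 = 0 + j58.81 Ω
  Z3: Z = R = 19.5 Ω
Step 3 — With the output port shorted to ground, the output series arm Z2 runs from the junction to ground; the shunt arm Z3 also runs from the junction to ground. They appear in parallel: Z3 || Z2 = 17.57 + j5.825 Ω.
Step 4 — Series with input arm Z1: Z_in = Z1 + (Z3 || Z2) = 17.57 + j131.5 Ω = 132.7∠82.4° Ω.
Step 5 — Source phasor: V = 96.9∠94.5° V = -7.603 + j96.6 V.
Step 6 — Current: I = V / Z = 0.7142 + j0.1532 A = 0.7305∠12.1° A.
Step 7 — Complex power: S = V·I* = 9.374 + j70.16 VA.
Step 8 — Real power: P = Re(S) = 9.374 W.
Step 9 — Reactive power: Q = Im(S) = 70.16 VAR.
Step 10 — Apparent power: |S| = 70.78 VA.
Step 11 — Power factor: PF = P/|S| = 0.1324 (lagging).

(a) P = 9.374 W  (b) Q = 70.16 VAR  (c) S = 70.78 VA  (d) PF = 0.1324 (lagging)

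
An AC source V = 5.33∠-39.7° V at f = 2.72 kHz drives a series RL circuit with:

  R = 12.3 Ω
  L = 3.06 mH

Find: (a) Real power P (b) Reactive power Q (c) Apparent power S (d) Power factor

Step 1 — Angular frequency: ω = 2π·f = 2π·2720 = 1.709e+04 rad/s.
Step 2 — Component impedances:
  R: Z = R = 12.3 Ω
  L: Z = jωL = j·1.709e+04·0.00306 = 0 + j52.3 Ω
Step 3 — Series combination: Z_total = R + L = 12.3 + j52.3 Ω = 53.72∠76.8° Ω.
Step 4 — Source phasor: V = 5.33∠-39.7° V = 4.101 - j3.405 V.
Step 5 — Current: I = V / Z = -0.04421 - j0.08882 A = 0.09921∠-116.5° A.
Step 6 — Complex power: S = V·I* = 0.1211 + j0.5148 VA.
Step 7 — Real power: P = Re(S) = 0.1211 W.
Step 8 — Reactive power: Q = Im(S) = 0.5148 VAR.
Step 9 — Apparent power: |S| = 0.5288 VA.
Step 10 — Power factor: PF = P/|S| = 0.229 (lagging).

(a) P = 0.1211 W  (b) Q = 0.5148 VAR  (c) S = 0.5288 VA  (d) PF = 0.229 (lagging)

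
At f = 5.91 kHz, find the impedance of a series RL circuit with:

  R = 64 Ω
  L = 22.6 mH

Step 1 — Angular frequency: ω = 2π·f = 2π·5910 = 3.713e+04 rad/s.
Step 2 — Component impedances:
  R: Z = R = 64 Ω
  L: Z = jωL = j·3.713e+04·0.0226 = 0 + j839.2 Ω
Step 3 — Series combination: Z_total = R + L = 64 + j839.2 Ω = 841.7∠85.6° Ω.

Z = 64 + j839.2 Ω = 841.7∠85.6° Ω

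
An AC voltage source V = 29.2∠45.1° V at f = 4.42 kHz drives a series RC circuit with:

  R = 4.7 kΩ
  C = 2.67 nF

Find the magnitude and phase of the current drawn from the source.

Step 1 — Angular frequency: ω = 2π·f = 2π·4420 = 2.777e+04 rad/s.
Step 2 — Component impedances:
  R: Z = R = 4700 Ω
  C: Z = 1/(jωC) = -j/(ω·C) = 0 - j1.349e+04 Ω
Step 3 — Series combination: Z_total = R + C = 4700 - j1.349e+04 Ω = 1.428e+04∠-70.8° Ω.
Step 4 — Source phasor: V = 29.2∠45.1° V = 20.61 + j20.68 V.
Step 5 — Ohm's law: I = V / Z_total = (20.61 + j20.68) / (4700 - j1.349e+04) = -0.0008926 + j0.001839 A.
Step 6 — Convert to polar: |I| = 0.002045 A, ∠I = 115.9°.

I = 0.002045∠115.9° A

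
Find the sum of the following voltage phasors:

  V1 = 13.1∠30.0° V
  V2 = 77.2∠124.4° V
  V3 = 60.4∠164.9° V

Step 1 — Convert each phasor to rectangular form:
  V1 = 13.1·(cos(30.0°) + j·sin(30.0°)) = 11.34 + j6.55 V
  V2 = 77.2·(cos(124.4°) + j·sin(124.4°)) = -43.62 + j63.7 V
  V3 = 60.4·(cos(164.9°) + j·sin(164.9°)) = -58.31 + j15.73 V
Step 2 — Sum components: V_total = -90.59 + j85.98 V.
Step 3 — Convert to polar: |V_total| = 124.9 V, ∠V_total = 136.5°.

V_total = 124.9∠136.5° V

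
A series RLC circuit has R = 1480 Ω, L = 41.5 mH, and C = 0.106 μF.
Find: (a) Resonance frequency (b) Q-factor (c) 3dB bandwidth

Step 1 — Resonance: ω₀ = 1/√(LC) = 1/√(0.0415·1.06e-07) = 1.508e+04 rad/s.
Step 2 — f₀ = ω₀/(2π) = 2400 Hz.
Step 3 — Series Q: Q = ω₀L/R = 1.508e+04·0.0415/1480 = 0.4228.
Step 4 — Bandwidth: Δω = ω₀/Q = 3.566e+04 rad/s; BW = Δω/(2π) = 5676 Hz.

(a) f₀ = 2400 Hz  (b) Q = 0.4228  (c) BW = 5676 Hz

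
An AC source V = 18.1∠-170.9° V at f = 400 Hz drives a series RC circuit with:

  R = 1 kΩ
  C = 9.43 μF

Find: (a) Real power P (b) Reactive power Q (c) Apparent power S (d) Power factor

Step 1 — Angular frequency: ω = 2π·f = 2π·400 = 2513 rad/s.
Step 2 — Component impedances:
  R: Z = R = 1000 Ω
  C: Z = 1/(jωC) = -j/(ω·C) = 0 - j42.19 Ω
Step 3 — Series combination: Z_total = R + C = 1000 - j42.19 Ω = 1001∠-2.4° Ω.
Step 4 — Source phasor: V = 18.1∠-170.9° V = -17.87 - j2.863 V.
Step 5 — Current: I = V / Z = -0.01772 - j0.00361 A = 0.01808∠-168.5° A.
Step 6 — Complex power: S = V·I* = 0.327 - j0.0138 VA.
Step 7 — Real power: P = Re(S) = 0.327 W.
Step 8 — Reactive power: Q = Im(S) = -0.0138 VAR.
Step 9 — Apparent power: |S| = 0.3273 VA.
Step 10 — Power factor: PF = P/|S| = 0.9991 (leading).

(a) P = 0.327 W  (b) Q = -0.0138 VAR  (c) S = 0.3273 VA  (d) PF = 0.9991 (leading)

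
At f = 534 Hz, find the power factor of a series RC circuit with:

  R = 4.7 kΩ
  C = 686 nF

Step 1 — Angular frequency: ω = 2π·f = 2π·534 = 3355 rad/s.
Step 2 — Component impedances:
  R: Z = R = 4700 Ω
  C: Z = 1/(jωC) = -j/(ω·C) = 0 - j434.5 Ω
Step 3 — Series combination: Z_total = R + C = 4700 - j434.5 Ω = 4720∠-5.3° Ω.
Step 4 — Power factor: PF = cos(φ) = Re(Z)/|Z| = 4700/4720 = 0.9958.
Step 5 — Type: Im(Z) = -434.5 ⇒ leading (phase φ = -5.3°).

PF = 0.9958 (leading, φ = -5.3°)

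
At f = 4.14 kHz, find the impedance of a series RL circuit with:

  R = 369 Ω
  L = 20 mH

Step 1 — Angular frequency: ω = 2π·f = 2π·4140 = 2.601e+04 rad/s.
Step 2 — Component impedances:
  R: Z = R = 369 Ω
  L: Z = jωL = j·2.601e+04·0.02 = 0 + j520.2 Ω
Step 3 — Series combination: Z_total = R + L = 369 + j520.2 Ω = 637.8∠54.7° Ω.

Z = 369 + j520.2 Ω = 637.8∠54.7° Ω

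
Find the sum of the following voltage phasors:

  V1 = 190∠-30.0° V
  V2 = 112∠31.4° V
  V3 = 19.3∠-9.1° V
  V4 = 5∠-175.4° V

Step 1 — Convert each phasor to rectangular form:
  V1 = 190·(cos(-30.0°) + j·sin(-30.0°)) = 164.5 - j95 V
  V2 = 112·(cos(31.4°) + j·sin(31.4°)) = 95.6 + j58.35 V
  V3 = 19.3·(cos(-9.1°) + j·sin(-9.1°)) = 19.06 - j3.052 V
  V4 = 5·(cos(-175.4°) + j·sin(-175.4°)) = -4.984 - j0.401 V
Step 2 — Sum components: V_total = 274.2 - j40.1 V.
Step 3 — Convert to polar: |V_total| = 277.1 V, ∠V_total = -8.3°.

V_total = 277.1∠-8.3° V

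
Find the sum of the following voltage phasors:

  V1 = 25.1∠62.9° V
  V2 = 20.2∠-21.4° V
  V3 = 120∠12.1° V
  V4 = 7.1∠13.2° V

Step 1 — Convert each phasor to rectangular form:
  V1 = 25.1·(cos(62.9°) + j·sin(62.9°)) = 11.43 + j22.34 V
  V2 = 20.2·(cos(-21.4°) + j·sin(-21.4°)) = 18.81 - j7.371 V
  V3 = 120·(cos(12.1°) + j·sin(12.1°)) = 117.3 + j25.15 V
  V4 = 7.1·(cos(13.2°) + j·sin(13.2°)) = 6.912 + j1.621 V
Step 2 — Sum components: V_total = 154.5 + j41.75 V.
Step 3 — Convert to polar: |V_total| = 160 V, ∠V_total = 15.1°.

V_total = 160∠15.1° V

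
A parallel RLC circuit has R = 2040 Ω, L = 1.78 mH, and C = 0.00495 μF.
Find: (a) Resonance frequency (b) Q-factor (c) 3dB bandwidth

Step 1 — Resonance: ω₀ = 1/√(LC) = 1/√(0.00178·4.95e-09) = 3.369e+05 rad/s.
Step 2 — f₀ = ω₀/(2π) = 5.362e+04 Hz.
Step 3 — Parallel Q: Q = R/(ω₀L) = 2040/(3.369e+05·0.00178) = 3.402.
Step 4 — Bandwidth: Δω = ω₀/Q = 9.903e+04 rad/s; BW = Δω/(2π) = 1.576e+04 Hz.

(a) f₀ = 5.362e+04 Hz  (b) Q = 3.402  (c) BW = 1.576e+04 Hz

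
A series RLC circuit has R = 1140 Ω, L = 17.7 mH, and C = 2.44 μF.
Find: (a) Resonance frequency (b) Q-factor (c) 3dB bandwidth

Step 1 — Resonance: ω₀ = 1/√(LC) = 1/√(0.0177·2.44e-06) = 4812 rad/s.
Step 2 — f₀ = ω₀/(2π) = 765.8 Hz.
Step 3 — Series Q: Q = ω₀L/R = 4812·0.0177/1140 = 0.07471.
Step 4 — Bandwidth: Δω = ω₀/Q = 6.441e+04 rad/s; BW = Δω/(2π) = 1.025e+04 Hz.

(a) f₀ = 765.8 Hz  (b) Q = 0.07471  (c) BW = 1.025e+04 Hz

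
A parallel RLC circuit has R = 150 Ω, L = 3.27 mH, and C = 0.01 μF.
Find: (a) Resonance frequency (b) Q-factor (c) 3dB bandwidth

Step 1 — Resonance: ω₀ = 1/√(LC) = 1/√(0.00327·1e-08) = 1.749e+05 rad/s.
Step 2 — f₀ = ω₀/(2π) = 2.783e+04 Hz.
Step 3 — Parallel Q: Q = R/(ω₀L) = 150/(1.749e+05·0.00327) = 0.2623.
Step 4 — Bandwidth: Δω = ω₀/Q = 6.667e+05 rad/s; BW = Δω/(2π) = 1.061e+05 Hz.

(a) f₀ = 2.783e+04 Hz  (b) Q = 0.2623  (c) BW = 1.061e+05 Hz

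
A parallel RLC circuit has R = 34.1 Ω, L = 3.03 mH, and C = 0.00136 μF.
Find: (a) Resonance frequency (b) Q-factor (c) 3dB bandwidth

Step 1 — Resonance: ω₀ = 1/√(LC) = 1/√(0.00303·1.36e-09) = 4.926e+05 rad/s.
Step 2 — f₀ = ω₀/(2π) = 7.84e+04 Hz.
Step 3 — Parallel Q: Q = R/(ω₀L) = 34.1/(4.926e+05·0.00303) = 0.02285.
Step 4 — Bandwidth: Δω = ω₀/Q = 2.156e+07 rad/s; BW = Δω/(2π) = 3.432e+06 Hz.

(a) f₀ = 7.84e+04 Hz  (b) Q = 0.02285  (c) BW = 3.432e+06 Hz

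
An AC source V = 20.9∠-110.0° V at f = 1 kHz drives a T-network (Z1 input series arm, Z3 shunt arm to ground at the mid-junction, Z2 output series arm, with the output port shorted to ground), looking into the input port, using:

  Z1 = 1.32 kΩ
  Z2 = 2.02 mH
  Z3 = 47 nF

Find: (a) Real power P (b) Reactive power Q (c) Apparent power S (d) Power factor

Step 1 — Angular frequency: ω = 2π·f = 2π·1000 = 6283 rad/s.
Step 2 — Component impedances:
  Z1: Z = R = 1320 Ω
  Z2: Z = jωL = j·6283·0.00202 = 0 + j12.69 Ω
  Z3: Z = 1/(jωC) = -j/(ω·C) = 0 - j3386 Ω
Step 3 — With the output port shorted to ground, the output series arm Z2 runs from the junction to ground; the shunt arm Z3 also runs from the junction to ground. They appear in parallel: Z3 || Z2 = 0 + j12.74 Ω.
Step 4 — Series with input arm Z1: Z_in = Z1 + (Z3 || Z2) = 1320 + j12.74 Ω = 1320∠0.6° Ω.
Step 5 — Source phasor: V = 20.9∠-110.0° V = -7.148 - j19.64 V.
Step 6 — Current: I = V / Z = -0.005558 - j0.01482 A = 0.01583∠-110.6° A.
Step 7 — Complex power: S = V·I* = 0.3309 + j0.003193 VA.
Step 8 — Real power: P = Re(S) = 0.3309 W.
Step 9 — Reactive power: Q = Im(S) = 0.003193 VAR.
Step 10 — Apparent power: |S| = 0.3309 VA.
Step 11 — Power factor: PF = P/|S| = 1 (lagging).

(a) P = 0.3309 W  (b) Q = 0.003193 VAR  (c) S = 0.3309 VA  (d) PF = 1 (lagging)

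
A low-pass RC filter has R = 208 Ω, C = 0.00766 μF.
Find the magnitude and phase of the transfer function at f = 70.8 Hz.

Step 1 — Angular frequency: ω = 2π·70.8 = 444.8 rad/s.
Step 2 — Transfer function: H(jω) = 1/(1 + jωRC).
Step 3 — Denominator: 1 + jωRC = 1 + j·444.8·208·7.66e-09 = 1 + j0.0007088.
Step 4 — H = 1 - j0.0007088.
Step 5 — Magnitude: |H| = 1 (-0.0 dB); phase: φ = -0.0°.

|H| = 1 (-0.0 dB), φ = -0.0°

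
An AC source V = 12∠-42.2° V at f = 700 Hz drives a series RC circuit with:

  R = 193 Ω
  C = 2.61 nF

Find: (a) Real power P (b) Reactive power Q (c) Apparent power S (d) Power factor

Step 1 — Angular frequency: ω = 2π·f = 2π·700 = 4398 rad/s.
Step 2 — Component impedances:
  R: Z = R = 193 Ω
  C: Z = 1/(jωC) = -j/(ω·C) = 0 - j8.711e+04 Ω
Step 3 — Series combination: Z_total = R + C = 193 - j8.711e+04 Ω = 8.711e+04∠-89.9° Ω.
Step 4 — Source phasor: V = 12∠-42.2° V = 8.89 - j8.061 V.
Step 5 — Current: I = V / Z = 9.276e-05 + j0.0001018 A = 0.0001378∠47.7° A.
Step 6 — Complex power: S = V·I* = 3.662e-06 - j0.001653 VA.
Step 7 — Real power: P = Re(S) = 3.662e-06 W.
Step 8 — Reactive power: Q = Im(S) = -0.001653 VAR.
Step 9 — Apparent power: |S| = 0.001653 VA.
Step 10 — Power factor: PF = P/|S| = 0.002216 (leading).

(a) P = 3.662e-06 W  (b) Q = -0.001653 VAR  (c) S = 0.001653 VA  (d) PF = 0.002216 (leading)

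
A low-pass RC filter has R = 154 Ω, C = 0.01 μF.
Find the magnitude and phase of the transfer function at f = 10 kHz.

Step 1 — Angular frequency: ω = 2π·1e+04 = 6.283e+04 rad/s.
Step 2 — Transfer function: H(jω) = 1/(1 + jωRC).
Step 3 — Denominator: 1 + jωRC = 1 + j·6.283e+04·154·1e-08 = 1 + j0.09676.
Step 4 — H = 0.9907 - j0.09586.
Step 5 — Magnitude: |H| = 0.9954 (-0.0 dB); phase: φ = -5.5°.

|H| = 0.9954 (-0.0 dB), φ = -5.5°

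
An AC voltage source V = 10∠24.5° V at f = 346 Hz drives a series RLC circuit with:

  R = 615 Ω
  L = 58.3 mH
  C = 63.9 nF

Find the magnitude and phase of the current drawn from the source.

Step 1 — Angular frequency: ω = 2π·f = 2π·346 = 2174 rad/s.
Step 2 — Component impedances:
  R: Z = R = 615 Ω
  L: Z = jωL = j·2174·0.0583 = 0 + j126.7 Ω
  C: Z = 1/(jωC) = -j/(ω·C) = 0 - j7199 Ω
Step 3 — Series combination: Z_total = R + L + C = 615 - j7072 Ω = 7098∠-85.0° Ω.
Step 4 — Source phasor: V = 10∠24.5° V = 9.1 + j4.147 V.
Step 5 — Ohm's law: I = V / Z_total = (9.1 + j4.147) / (615 - j7072) = -0.0004709 + j0.001328 A.
Step 6 — Convert to polar: |I| = 0.001409 A, ∠I = 109.5°.

I = 0.001409∠109.5° A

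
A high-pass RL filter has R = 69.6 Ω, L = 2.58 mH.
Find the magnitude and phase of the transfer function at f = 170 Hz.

Step 1 — Angular frequency: ω = 2π·170 = 1068 rad/s.
Step 2 — Transfer function: H(jω) = jωL/(R + jωL).
Step 3 — Numerator jωL = j·2.756; denominator R + jωL = 69.6 + j2.756.
Step 4 — H = 0.001565 + j0.03953.
Step 5 — Magnitude: |H| = 0.03956 (-28.1 dB); phase: φ = 87.7°.

|H| = 0.03956 (-28.1 dB), φ = 87.7°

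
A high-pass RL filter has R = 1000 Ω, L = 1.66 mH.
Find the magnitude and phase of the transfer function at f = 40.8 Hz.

Step 1 — Angular frequency: ω = 2π·40.8 = 256.4 rad/s.
Step 2 — Transfer function: H(jω) = jωL/(R + jωL).
Step 3 — Numerator jωL = j·0.4255; denominator R + jωL = 1000 + j0.4255.
Step 4 — H = 1.811e-07 + j0.0004255.
Step 5 — Magnitude: |H| = 0.0004255 (-67.4 dB); phase: φ = 90.0°.

|H| = 0.0004255 (-67.4 dB), φ = 90.0°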